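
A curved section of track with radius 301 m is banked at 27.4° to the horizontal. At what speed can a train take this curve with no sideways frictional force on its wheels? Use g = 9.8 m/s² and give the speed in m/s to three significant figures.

39.1 m/s

On a frictionless banked curve, N sinθ = mv²/r and N cosθ = mg, so tanθ = v²/(rg).
v = √(r g tanθ) = √(301 × 9.8 × tan 27.4°) = √(301 × 9.8 × 0.5184) = √1529 = 39.10 m/s.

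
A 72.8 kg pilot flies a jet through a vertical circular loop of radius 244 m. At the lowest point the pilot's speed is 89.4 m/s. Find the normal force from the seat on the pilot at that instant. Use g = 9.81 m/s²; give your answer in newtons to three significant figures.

3100 N

At the lowest point, N points up (toward the centre) and the weight mg points down (away from the centre), so the net inward force is N − mg = mv²/r.
N = m(v²/r + g) = 72.8 × ((89.4)²/244 + 9.81) = 72.8 × (32.76 + 9.81) = 72.8 × 42.57 = 3099 N.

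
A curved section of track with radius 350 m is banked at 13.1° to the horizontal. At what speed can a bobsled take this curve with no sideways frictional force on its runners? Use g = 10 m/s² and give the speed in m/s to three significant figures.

28.5 m/s

On a frictionless banked curve, N sinθ = mv²/r and N cosθ = mg, so tanθ = v²/(rg).
v = √(r g tanθ) = √(350 × 10.0 × tan 13.1°) = √(350 × 10.0 × 0.2327) = √814.5 = 28.54 m/s.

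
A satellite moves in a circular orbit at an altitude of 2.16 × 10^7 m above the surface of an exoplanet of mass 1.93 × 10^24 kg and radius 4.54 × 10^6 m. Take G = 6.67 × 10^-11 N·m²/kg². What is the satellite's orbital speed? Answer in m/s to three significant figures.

Orbital radius r = R + h = 4.54 × 10^6 + 2.16 × 10^7 = 2.614 × 10^7 m.
Gravity supplies the centripetal force: G M m / r² = m v² / r, so v = √(GM/r).
v = √(6.67 × 10^-11 × 1.93 × 10^24 / 2.614 × 10^7) = √(4.925 × 10^6) = 2219 m/s.

2220 m/s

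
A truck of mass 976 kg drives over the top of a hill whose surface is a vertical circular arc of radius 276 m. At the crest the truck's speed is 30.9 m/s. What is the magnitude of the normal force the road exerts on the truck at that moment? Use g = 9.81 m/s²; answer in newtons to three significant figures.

6200 N

At the crest the centripetal acceleration points downward (toward the centre of the arc), so mg − N = mv²/r.
N = m(g − v²/r) = 976 × (9.81 − (30.9)²/276) = 976 × (9.81 − 3.459) = 976 × 6.351 = 6198 N.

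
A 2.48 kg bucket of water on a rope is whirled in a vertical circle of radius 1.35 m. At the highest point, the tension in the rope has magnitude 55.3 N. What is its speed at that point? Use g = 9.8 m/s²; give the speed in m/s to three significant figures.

6.58 m/s

At the top, T + mg = mv²/r, so v = √(r(T/m + g)) = √(1.35 × (55.3/2.48 + 9.8)) = √(1.35 × 32.10) = √43.33 = 6.583 m/s.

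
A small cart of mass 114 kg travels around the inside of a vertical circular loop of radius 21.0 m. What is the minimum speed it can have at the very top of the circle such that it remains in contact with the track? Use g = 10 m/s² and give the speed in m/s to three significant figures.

14.5 m/s

At the top, both weight mg and N point toward the centre: N + mg = mv²/r.
At minimum speed N → 0, so mg = mv_min²/r ⇒ v_min = √(g r) = √(10.0 × 21.0) = 14.49 m/s.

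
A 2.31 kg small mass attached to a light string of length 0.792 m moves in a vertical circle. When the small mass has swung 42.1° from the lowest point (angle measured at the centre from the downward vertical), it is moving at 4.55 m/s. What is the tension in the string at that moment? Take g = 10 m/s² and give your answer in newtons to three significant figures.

Take the radial direction toward the centre of the circle as positive. The component of the weight along the string toward the centre is −mg cos φ (φ measured from the bottom), so Newton's second law along the string gives T − mg cos φ = m v²/r.
cos 42.1° = 0.7420, so T = m(v²/r + g cos φ) = 2.31 × ((4.55)²/0.792 + 10.0 × 0.7420) = 2.31 × (26.14 + (7.420)) = 2.31 × 33.56 = 77.52 N.

77.5 N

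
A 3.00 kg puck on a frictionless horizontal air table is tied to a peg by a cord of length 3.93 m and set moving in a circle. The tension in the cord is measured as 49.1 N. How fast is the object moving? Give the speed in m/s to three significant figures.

T = m v²/r ⇒ v = √(T r / m) = √(49.1 × 3.93 / 3.00) = √64.32 = 8.020 m/s.

8.02 m/s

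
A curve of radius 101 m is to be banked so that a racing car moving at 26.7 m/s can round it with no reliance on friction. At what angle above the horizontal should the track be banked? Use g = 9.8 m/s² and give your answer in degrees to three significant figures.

35.8°

With no friction, the horizontal component of the normal force provides the centripetal force: N sinθ = mv²/r, while N cosθ = mg vertically.
Dividing: tanθ = v²/(r g) = (26.7)²/(101 × 9.8) = 712.9/989.8 = 0.7202.
θ = arctan(0.7202) = 35.76°.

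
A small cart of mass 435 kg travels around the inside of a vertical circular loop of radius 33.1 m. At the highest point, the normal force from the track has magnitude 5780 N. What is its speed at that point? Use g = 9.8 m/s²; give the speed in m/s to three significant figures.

27.6 m/s

At the top, N + mg = mv²/r, so v = √(r(N/m + g)) = √(33.1 × (5780/435 + 9.8)) = √(33.1 × 23.09) = √764.2 = 27.64 m/s.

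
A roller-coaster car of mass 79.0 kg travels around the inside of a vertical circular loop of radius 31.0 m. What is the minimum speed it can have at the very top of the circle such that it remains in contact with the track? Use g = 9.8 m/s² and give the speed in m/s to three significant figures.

At the highest point the centre is directly below, so both the weight and N act inward: N + mg = mv²/r.
At minimum speed N → 0, so mg = mv_min²/r ⇒ v_min = √(g r) = √(9.8 × 31.0) = 17.43 m/s.

17.4 m/s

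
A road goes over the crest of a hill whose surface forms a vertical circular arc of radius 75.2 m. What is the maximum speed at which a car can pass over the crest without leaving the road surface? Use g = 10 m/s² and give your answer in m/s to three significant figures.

27.4 m/s

At the crest the centre of the circle is below the car, so the net downward (centripetal) force is mg − N = mv²/r.
The car leaves the road when N → 0, giving v_max = √(g r) = √(10.0 × 75.2) = 27.42 m/s.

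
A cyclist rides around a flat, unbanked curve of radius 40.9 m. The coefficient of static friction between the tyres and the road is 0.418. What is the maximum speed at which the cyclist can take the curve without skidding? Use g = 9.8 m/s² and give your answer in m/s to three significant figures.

12.9 m/s

On a flat curve, static friction is the only horizontal force, so it must supply the full centripetal force: μ_s m g = m v²/r.
Mass cancels: v_max = √(μ_s g r) = √(0.418 × 9.8 × 40.9) = √167.5 = 12.94 m/s.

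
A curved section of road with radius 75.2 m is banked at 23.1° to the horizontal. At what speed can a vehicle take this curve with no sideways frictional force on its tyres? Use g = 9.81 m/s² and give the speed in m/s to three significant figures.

17.7 m/s

On a frictionless banked curve, N sinθ = mv²/r and N cosθ = mg, so tanθ = v²/(rg).
v = √(r g tanθ) = √(75.2 × 9.81 × tan 23.1°) = √(75.2 × 9.81 × 0.4265) = √314.7 = 17.74 m/s.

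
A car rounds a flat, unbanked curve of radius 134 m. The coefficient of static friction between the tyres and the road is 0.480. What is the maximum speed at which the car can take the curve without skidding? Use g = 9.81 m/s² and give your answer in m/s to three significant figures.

25.1 m/s

On a flat curve, static friction is the only horizontal force, so it must supply the full centripetal force: μ_s m g = m v²/r.
Mass cancels: v_max = √(μ_s g r) = √(0.480 × 9.81 × 134) = √631.0 = 25.12 m/s.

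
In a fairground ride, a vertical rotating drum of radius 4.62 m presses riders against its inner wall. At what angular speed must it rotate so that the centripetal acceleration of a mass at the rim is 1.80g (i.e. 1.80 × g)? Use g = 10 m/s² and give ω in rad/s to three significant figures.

Centripetal acceleration a_c = ω²r. Setting ω²r = 1.80g:
ω = √(1.80g / r) = √(1.80 × 10.0 / 4.62) = √3.896 = 1.974 rad/s.

1.97 rad/s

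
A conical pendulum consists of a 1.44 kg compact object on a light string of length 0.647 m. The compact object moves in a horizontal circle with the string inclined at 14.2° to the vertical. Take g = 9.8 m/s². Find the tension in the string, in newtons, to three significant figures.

14.6 N

Vertically the bob has no acceleration, so T cosθ = mg.
T = mg/cosθ = 1.44 × 9.8 / cos 14.2° = 14.11/0.9694 = 14.56 N.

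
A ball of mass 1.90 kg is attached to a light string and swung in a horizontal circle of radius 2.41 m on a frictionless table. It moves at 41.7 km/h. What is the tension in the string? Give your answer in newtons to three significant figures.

v = 41.7 km/h = 41.7/3.6 = 11.58 m/s.
The tension is the only horizontal force, so it supplies the full centripetal force: T = m v²/r = 1.90 × (11.58)²/2.41 = 1.90 × 134.2/2.41 = 105.8 N.

106 N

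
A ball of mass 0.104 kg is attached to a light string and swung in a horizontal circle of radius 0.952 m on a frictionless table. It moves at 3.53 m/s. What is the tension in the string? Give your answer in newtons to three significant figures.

The tension is the only horizontal force, so it supplies the full centripetal force: T = m v²/r = 0.104 × (3.530)²/0.952 = 0.104 × 12.46/0.952 = 1.361 N.

1.36 N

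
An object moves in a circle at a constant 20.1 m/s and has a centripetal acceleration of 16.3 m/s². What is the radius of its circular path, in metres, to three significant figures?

a_c = v²/r ⇒ r = v²/a_c = (20.1)²/16.3 = 404.0/16.3 = 24.79 m.

24.8 m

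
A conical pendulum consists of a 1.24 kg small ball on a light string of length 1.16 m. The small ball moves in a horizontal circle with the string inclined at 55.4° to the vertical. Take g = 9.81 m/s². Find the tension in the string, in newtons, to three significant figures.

Vertically the bob has no acceleration, so T cosθ = mg.
T = mg/cosθ = 1.24 × 9.81 / cos 55.4° = 12.16/0.5678 = 21.42 N.

21.4 N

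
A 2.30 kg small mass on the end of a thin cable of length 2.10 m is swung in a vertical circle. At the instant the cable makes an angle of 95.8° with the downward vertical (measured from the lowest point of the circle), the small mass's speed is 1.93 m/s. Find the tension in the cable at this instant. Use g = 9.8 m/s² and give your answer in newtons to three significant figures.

Take the radial direction toward the centre of the circle as positive. The component of the weight along the string toward the centre is −mg cos φ (φ measured from the bottom), so Newton's second law along the string gives T − mg cos φ = m v²/r.
cos 95.8° = -0.1011, so T = m(v²/r + g cos φ) = 2.30 × ((1.93)²/2.10 + 9.8 × -0.1011) = 2.30 × (1.774 + (-0.9904)) = 2.30 × 0.7834 = 1.802 N.

1.80 N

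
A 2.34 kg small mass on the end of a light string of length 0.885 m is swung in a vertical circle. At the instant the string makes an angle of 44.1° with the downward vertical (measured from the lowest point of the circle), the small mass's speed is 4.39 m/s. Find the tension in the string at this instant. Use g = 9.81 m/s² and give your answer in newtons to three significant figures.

67.4 N

Take the radial direction toward the centre of the circle as positive. The component of the weight along the string toward the centre is −mg cos φ (φ measured from the bottom), so Newton's second law along the string gives T − mg cos φ = m v²/r.
cos 44.1° = 0.7181, so T = m(v²/r + g cos φ) = 2.34 × ((4.39)²/0.885 + 9.81 × 0.7181) = 2.34 × (21.78 + (7.045)) = 2.34 × 28.82 = 67.44 N.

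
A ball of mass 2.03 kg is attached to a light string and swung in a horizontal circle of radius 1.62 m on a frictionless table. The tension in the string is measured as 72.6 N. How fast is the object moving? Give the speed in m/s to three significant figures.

7.61 m/s

T = m v²/r ⇒ v = √(T r / m) = √(72.6 × 1.62 / 2.03) = √57.94 = 7.612 m/s.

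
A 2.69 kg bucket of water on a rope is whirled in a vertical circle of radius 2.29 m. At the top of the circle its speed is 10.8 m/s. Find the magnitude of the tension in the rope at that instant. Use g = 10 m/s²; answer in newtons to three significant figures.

110 N

At the top, both T and the weight mg point inward (toward the centre), so T + mg = mv²/r.
T = m(v²/r − g) = 2.69 × ((10.8)²/2.29 − 10.0) = 2.69 × (50.93 − 10.0) = 2.69 × 40.93 = 110.1 N.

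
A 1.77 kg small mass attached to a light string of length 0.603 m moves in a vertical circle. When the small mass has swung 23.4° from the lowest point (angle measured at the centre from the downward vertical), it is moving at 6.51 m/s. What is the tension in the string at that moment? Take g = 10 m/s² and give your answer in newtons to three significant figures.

141 N

Take the radial direction toward the centre of the circle as positive. The component of the weight along the string toward the centre is −mg cos φ (φ measured from the bottom), so Newton's second law along the string gives T − mg cos φ = m v²/r.
cos 23.4° = 0.9178, so T = m(v²/r + g cos φ) = 1.77 × ((6.51)²/0.603 + 10.0 × 0.9178) = 1.77 × (70.28 + (9.178)) = 1.77 × 79.46 = 140.6 N.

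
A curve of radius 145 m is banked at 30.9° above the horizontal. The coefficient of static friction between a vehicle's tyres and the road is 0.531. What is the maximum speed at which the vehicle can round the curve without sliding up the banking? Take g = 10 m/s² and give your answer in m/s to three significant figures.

49.0 m/s

At the maximum speed, friction acts down the slope at its limiting value f = μN. Radially (horizontal, toward centre): N sinθ + μN cosθ = mv²/r. Vertically: N cosθ − μN sinθ = mg.
Dividing: v² = r g (sinθ + μcosθ)/(cosθ − μsinθ).
sinθ + μcosθ = 0.5135 + 0.531×0.8581 = 0.9692; cosθ − μsinθ = 0.8581 − 0.531×0.5135 = 0.5854.
v² = 145 × 10.0 × 0.9692/0.5854 = 2401 m²/s², so v = 49.00 m/s.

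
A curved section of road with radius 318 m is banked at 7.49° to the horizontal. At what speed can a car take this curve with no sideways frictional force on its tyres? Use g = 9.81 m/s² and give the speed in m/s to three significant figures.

20.3 m/s

On a frictionless banked curve, N sinθ = mv²/r and N cosθ = mg, so tanθ = v²/(rg).
v = √(r g tanθ) = √(318 × 9.81 × tan 7.49°) = √(318 × 9.81 × 0.1315) = √410.1 = 20.25 m/s.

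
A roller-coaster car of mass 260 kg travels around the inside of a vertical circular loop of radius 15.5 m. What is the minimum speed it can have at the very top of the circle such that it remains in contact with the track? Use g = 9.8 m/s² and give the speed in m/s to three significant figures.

At the top, both weight mg and N point toward the centre: N + mg = mv²/r.
At minimum speed N → 0, so mg = mv_min²/r ⇒ v_min = √(g r) = √(9.8 × 15.5) = 12.32 m/s.

12.3 m/s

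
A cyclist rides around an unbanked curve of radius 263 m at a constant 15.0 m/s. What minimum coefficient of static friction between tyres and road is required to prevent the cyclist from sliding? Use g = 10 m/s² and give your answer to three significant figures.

Friction provides the centripetal force: μ_s m g = m v²/r, so μ_s = v²/(g r) = (15.00)²/(10.0 × 263) = 225.0/2630 = 0.08555.

0.0856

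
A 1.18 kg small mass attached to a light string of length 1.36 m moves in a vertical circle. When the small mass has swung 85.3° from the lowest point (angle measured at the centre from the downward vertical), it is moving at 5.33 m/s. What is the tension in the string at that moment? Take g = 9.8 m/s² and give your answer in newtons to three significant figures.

25.6 N

Take the radial direction toward the centre of the circle as positive. The component of the weight along the string toward the centre is −mg cos φ (φ measured from the bottom), so Newton's second law along the string gives T − mg cos φ = m v²/r.
cos 85.3° = 0.08194, so T = m(v²/r + g cos φ) = 1.18 × ((5.33)²/1.36 + 9.8 × 0.08194) = 1.18 × (20.89 + (0.8030)) = 1.18 × 21.69 = 25.60 N.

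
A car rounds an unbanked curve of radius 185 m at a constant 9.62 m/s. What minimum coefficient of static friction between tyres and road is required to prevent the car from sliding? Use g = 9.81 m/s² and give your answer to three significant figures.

Friction provides the centripetal force: μ_s m g = m v²/r, so μ_s = v²/(g r) = (9.620)²/(9.81 × 185) = 92.54/1815 = 0.05099.

0.0510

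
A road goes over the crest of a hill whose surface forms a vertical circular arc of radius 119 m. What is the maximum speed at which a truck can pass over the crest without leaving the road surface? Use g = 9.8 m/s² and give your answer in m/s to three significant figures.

At the crest the centre of the circle is below the truck, so the net downward (centripetal) force is mg − N = mv²/r.
The truck leaves the road when N → 0, giving v_max = √(g r) = √(9.8 × 119) = 34.15 m/s.

34.1 m/s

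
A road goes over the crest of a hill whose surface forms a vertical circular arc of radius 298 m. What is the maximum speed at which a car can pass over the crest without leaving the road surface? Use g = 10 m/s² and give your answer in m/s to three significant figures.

54.6 m/s

At the crest the centre of the circle is below the car, so the net downward (centripetal) force is mg − N = mv²/r.
The car leaves the road when N → 0, giving v_max = √(g r) = √(10.0 × 298) = 54.59 m/s.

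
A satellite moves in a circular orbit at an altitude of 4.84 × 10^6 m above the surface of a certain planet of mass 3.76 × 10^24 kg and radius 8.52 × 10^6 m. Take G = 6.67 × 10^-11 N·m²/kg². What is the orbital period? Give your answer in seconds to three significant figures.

19400 s

r = R + h = 8.52 × 10^6 + 4.84 × 10^6 = 1.336 × 10^7 m. Gravity provides the centripetal force: G M m / r² = m v² / r ⇒ v = √(GM/r) = 4333 m/s.
T = 2πr/v = 2π × 1.336 × 10^7 / 4333 = 19370 s.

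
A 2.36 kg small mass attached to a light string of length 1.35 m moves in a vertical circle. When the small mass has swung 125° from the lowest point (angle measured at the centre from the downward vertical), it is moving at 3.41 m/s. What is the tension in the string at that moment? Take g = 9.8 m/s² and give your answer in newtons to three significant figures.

7.06 N

Take the radial direction toward the centre of the circle as positive. The component of the weight along the string toward the centre is −mg cos φ (φ measured from the bottom), so Newton's second law along the string gives T − mg cos φ = m v²/r.
cos 125° = -0.5736, so T = m(v²/r + g cos φ) = 2.36 × ((3.41)²/1.35 + 9.8 × -0.5736) = 2.36 × (8.613 + (-5.621)) = 2.36 × 2.992 = 7.062 N.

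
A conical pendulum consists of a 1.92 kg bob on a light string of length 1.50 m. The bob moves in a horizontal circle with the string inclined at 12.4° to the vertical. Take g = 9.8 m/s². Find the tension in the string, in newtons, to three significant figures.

Vertically the bob has no acceleration, so T cosθ = mg.
T = mg/cosθ = 1.92 × 9.8 / cos 12.4° = 18.82/0.9767 = 19.27 N.

19.3 N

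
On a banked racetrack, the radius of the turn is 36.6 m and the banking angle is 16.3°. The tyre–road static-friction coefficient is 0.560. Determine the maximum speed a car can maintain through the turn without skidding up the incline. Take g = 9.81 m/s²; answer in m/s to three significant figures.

19.1 m/s

At the maximum speed, friction acts down the slope at its limiting value f = μN. Radially (horizontal, toward centre): N sinθ + μN cosθ = mv²/r. Vertically: N cosθ − μN sinθ = mg.
Dividing: v² = r g (sinθ + μcosθ)/(cosθ − μsinθ).
sinθ + μcosθ = 0.2807 + 0.560×0.9598 = 0.8182; cosθ − μsinθ = 0.9598 − 0.560×0.2807 = 0.8026.
v² = 36.6 × 9.81 × 0.8182/0.8026 = 366.0 m²/s², so v = 19.13 m/s.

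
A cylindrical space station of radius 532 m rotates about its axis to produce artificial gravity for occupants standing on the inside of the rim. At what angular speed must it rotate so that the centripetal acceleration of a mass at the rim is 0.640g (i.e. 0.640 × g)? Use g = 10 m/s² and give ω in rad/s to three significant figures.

0.110 rad/s

Centripetal acceleration a_c = ω²r. Setting ω²r = 0.640g:
ω = √(0.640g / r) = √(0.640 × 10.0 / 532) = √0.01203 = 0.1097 rad/s.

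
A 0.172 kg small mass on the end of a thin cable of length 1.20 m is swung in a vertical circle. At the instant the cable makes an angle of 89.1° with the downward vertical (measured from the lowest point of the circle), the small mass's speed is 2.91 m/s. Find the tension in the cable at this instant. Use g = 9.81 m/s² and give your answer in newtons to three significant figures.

Take the radial direction toward the centre of the circle as positive. The component of the weight along the string toward the centre is −mg cos φ (φ measured from the bottom), so Newton's second law along the string gives T − mg cos φ = m v²/r.
cos 89.1° = 0.01571, so T = m(v²/r + g cos φ) = 0.172 × ((2.91)²/1.20 + 9.81 × 0.01571) = 0.172 × (7.057 + (0.1541)) = 0.172 × 7.211 = 1.240 N.

1.24 N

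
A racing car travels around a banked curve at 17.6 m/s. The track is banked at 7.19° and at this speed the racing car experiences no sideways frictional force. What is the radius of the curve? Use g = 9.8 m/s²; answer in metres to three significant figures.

Frictionless banking: tanθ = v²/(rg), so r = v²/(g tanθ).
r = (17.6)²/(9.8 × tan 7.19°) = 309.8/(9.8 × 0.1262) = 309.8/1.236 = 250.6 m.

251 m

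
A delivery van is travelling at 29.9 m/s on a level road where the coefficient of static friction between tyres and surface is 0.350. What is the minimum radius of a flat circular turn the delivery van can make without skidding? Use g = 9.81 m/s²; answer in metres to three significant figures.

260 m

At the limit, μ_s m g = m v²/r, so r_min = v²/(μ_s g) = (29.9)²/(0.350 × 9.81) = 894.0/3.434 = 260.4 m.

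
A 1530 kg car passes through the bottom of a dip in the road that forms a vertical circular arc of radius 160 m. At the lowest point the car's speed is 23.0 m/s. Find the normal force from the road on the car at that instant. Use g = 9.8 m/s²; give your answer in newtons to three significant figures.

At the lowest point, N points up (toward the centre) and the weight mg points down (away from the centre), so the net inward force is N − mg = mv²/r.
N = m(v²/r + g) = 1530 × ((23.0)²/160 + 9.8) = 1530 × (3.306 + 9.8) = 1530 × 13.11 = 20050 N.

20100 N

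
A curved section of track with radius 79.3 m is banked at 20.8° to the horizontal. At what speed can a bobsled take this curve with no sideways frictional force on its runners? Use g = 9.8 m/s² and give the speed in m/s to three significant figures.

17.2 m/s

On a frictionless banked curve, N sinθ = mv²/r and N cosθ = mg, so tanθ = v²/(rg).
v = √(r g tanθ) = √(79.3 × 9.8 × tan 20.8°) = √(79.3 × 9.8 × 0.3799) = √295.2 = 17.18 m/s.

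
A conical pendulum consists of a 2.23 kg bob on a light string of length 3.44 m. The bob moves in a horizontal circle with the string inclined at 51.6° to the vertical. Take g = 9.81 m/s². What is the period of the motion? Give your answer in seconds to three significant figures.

2.93 s

r = L sinθ = 2.696 m. From T sinθ = mω²r and T cosθ = mg: tanθ = ω²r/g, so ω² = g tanθ / r = g/(L cosθ).
ω = √(g/(L cosθ)) = √(9.81/(3.44 × 0.6211)) = √4.591 = 2.143 rad/s.
Period = 2π/ω = 2.932 s.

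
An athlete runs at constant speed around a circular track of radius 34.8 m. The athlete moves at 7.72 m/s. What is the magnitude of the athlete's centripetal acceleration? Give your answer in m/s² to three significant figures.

a_c = v²/r = (7.720)²/34.8 = 59.60/34.8 = 1.713 m/s².

1.71 m/s²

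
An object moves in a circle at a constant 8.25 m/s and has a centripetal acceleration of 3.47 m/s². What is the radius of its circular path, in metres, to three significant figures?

a_c = v²/r ⇒ r = v²/a_c = (8.25)²/3.47 = 68.06/3.47 = 19.61 m.

19.6 m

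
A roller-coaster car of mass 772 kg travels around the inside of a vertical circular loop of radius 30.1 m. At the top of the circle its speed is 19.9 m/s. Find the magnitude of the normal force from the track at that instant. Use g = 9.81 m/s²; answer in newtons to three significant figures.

2580 N

At the top, both N and the weight mg point inward (toward the centre), so N + mg = mv²/r.
N = m(v²/r − g) = 772 × ((19.9)²/30.1 − 9.81) = 772 × (13.16 − 9.81) = 772 × 3.346 = 2583 N.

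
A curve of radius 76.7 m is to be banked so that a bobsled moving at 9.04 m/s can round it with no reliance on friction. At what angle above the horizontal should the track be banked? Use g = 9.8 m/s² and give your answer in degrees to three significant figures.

6.20°

With no friction, the horizontal component of the normal force provides the centripetal force: N sinθ = mv²/r, while N cosθ = mg vertically.
Dividing: tanθ = v²/(r g) = (9.04)²/(76.7 × 9.8) = 81.72/751.7 = 0.1087.
θ = arctan(0.1087) = 6.205°.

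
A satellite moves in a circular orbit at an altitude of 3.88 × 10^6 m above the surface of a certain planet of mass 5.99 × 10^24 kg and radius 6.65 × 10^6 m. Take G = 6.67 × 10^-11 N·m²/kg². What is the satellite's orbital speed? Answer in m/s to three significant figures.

6160 m/s

Orbital radius r = R + h = 6.65 × 10^6 + 3.88 × 10^6 = 1.053 × 10^7 m.
Gravity supplies the centripetal force: G M m / r² = m v² / r, so v = √(GM/r).
v = √(6.67 × 10^-11 × 5.99 × 10^24 / 1.053 × 10^7) = √(3.794 × 10^7) = 6160 m/s.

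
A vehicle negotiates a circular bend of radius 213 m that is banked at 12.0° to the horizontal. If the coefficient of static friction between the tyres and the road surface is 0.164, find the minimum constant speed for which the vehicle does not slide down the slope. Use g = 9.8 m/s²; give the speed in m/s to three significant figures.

At the minimum speed, friction acts up the slope at its limiting value f = μN. Radially (horizontal, toward centre): N sinθ − μN cosθ = mv²/r. Vertically: N cosθ + μN sinθ = mg.
Dividing: v² = r g (sinθ − μcosθ)/(cosθ + μsinθ).
sinθ − μcosθ = 0.2079 − 0.164×0.9781 = 0.04750; cosθ + μsinθ = 0.9781 + 0.164×0.2079 = 1.012.
v² = 213 × 9.8 × 0.04750/1.012 = 97.94 m²/s², so v = 9.897 m/s.

9.90 m/s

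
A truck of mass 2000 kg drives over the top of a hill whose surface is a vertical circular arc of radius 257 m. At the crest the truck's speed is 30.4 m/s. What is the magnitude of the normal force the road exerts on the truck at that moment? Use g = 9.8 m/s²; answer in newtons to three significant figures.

At the crest the centripetal acceleration points downward (toward the centre of the arc), so mg − N = mv²/r.
N = m(g − v²/r) = 2000 × (9.8 − (30.4)²/257) = 2000 × (9.8 − 3.596) = 2000 × 6.204 = 12410 N.

12400 N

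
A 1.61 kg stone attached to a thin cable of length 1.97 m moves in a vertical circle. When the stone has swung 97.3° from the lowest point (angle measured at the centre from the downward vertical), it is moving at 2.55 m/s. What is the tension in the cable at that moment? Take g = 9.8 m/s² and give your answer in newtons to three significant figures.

Take the radial direction toward the centre of the circle as positive. The component of the weight along the string toward the centre is −mg cos φ (φ measured from the bottom), so Newton's second law along the string gives T − mg cos φ = m v²/r.
cos 97.3° = -0.1271, so T = m(v²/r + g cos φ) = 1.61 × ((2.55)²/1.97 + 9.8 × -0.1271) = 1.61 × (3.301 + (-1.245)) = 1.61 × 2.056 = 3.309 N.

3.31 N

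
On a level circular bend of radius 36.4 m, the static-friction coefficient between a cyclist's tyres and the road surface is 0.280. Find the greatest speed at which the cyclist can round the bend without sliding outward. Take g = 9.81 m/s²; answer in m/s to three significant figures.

The only inward force on a level bend is static friction, so at the limit f_s = μ_s N = μ_s m g = m v²/r.
Mass cancels: v_max = √(μ_s g r) = √(0.280 × 9.81 × 36.4) = √99.98 = 9.999 m/s.

10.0 m/s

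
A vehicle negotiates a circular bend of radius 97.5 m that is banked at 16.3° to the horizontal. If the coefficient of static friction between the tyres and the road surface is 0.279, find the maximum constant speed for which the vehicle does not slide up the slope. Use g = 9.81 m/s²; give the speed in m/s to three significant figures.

24.4 m/s

At the maximum speed, friction acts down the slope at its limiting value f = μN. Radially (horizontal, toward centre): N sinθ + μN cosθ = mv²/r. Vertically: N cosθ − μN sinθ = mg.
Dividing: v² = r g (sinθ + μcosθ)/(cosθ − μsinθ).
sinθ + μcosθ = 0.2807 + 0.279×0.9598 = 0.5485; cosθ − μsinθ = 0.9598 − 0.279×0.2807 = 0.8815.
v² = 97.5 × 9.81 × 0.5485/0.8815 = 595.1 m²/s², so v = 24.39 m/s.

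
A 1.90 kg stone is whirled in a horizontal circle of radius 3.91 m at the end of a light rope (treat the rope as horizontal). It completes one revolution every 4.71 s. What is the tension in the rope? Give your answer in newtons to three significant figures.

v = 2πr/T = 2π × 3.91/4.71 = 5.216 m/s.
The tension is the only horizontal force, so it supplies the full centripetal force: T = m v²/r = 1.90 × (5.216)²/3.91 = 1.90 × 27.21/3.91 = 13.22 N.

13.2 N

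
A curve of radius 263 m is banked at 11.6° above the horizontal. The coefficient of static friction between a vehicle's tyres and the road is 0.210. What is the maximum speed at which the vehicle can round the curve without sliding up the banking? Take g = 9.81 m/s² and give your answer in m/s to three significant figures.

33.5 m/s

At the maximum speed, friction acts down the slope at its limiting value f = μN. Radially (horizontal, toward centre): N sinθ + μN cosθ = mv²/r. Vertically: N cosθ − μN sinθ = mg.
Dividing: v² = r g (sinθ + μcosθ)/(cosθ − μsinθ).
sinθ + μcosθ = 0.2011 + 0.210×0.9796 = 0.4068; cosθ − μsinθ = 0.9796 − 0.210×0.2011 = 0.9373.
v² = 263 × 9.81 × 0.4068/0.9373 = 1120 m²/s², so v = 33.46 m/s.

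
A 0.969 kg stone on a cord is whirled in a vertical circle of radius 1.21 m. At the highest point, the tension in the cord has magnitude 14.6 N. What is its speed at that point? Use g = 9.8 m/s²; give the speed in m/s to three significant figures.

At the top, T + mg = mv²/r, so v = √(r(T/m + g)) = √(1.21 × (14.6/0.969 + 9.8)) = √(1.21 × 24.87) = √30.09 = 5.485 m/s.

5.49 m/s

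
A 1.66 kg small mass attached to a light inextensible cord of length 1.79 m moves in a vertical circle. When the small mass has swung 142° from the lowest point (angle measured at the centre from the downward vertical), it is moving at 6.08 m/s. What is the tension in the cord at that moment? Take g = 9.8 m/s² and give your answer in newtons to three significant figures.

Take the radial direction toward the centre of the circle as positive. The component of the weight along the string toward the centre is −mg cos φ (φ measured from the bottom), so Newton's second law along the string gives T − mg cos φ = m v²/r.
cos 142° = -0.7880, so T = m(v²/r + g cos φ) = 1.66 × ((6.08)²/1.79 + 9.8 × -0.7880) = 1.66 × (20.65 + (-7.723)) = 1.66 × 12.93 = 21.46 N.

21.5 N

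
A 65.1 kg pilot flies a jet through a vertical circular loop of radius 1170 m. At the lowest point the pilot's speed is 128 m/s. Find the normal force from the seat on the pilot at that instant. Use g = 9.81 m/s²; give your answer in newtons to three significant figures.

At the lowest point, N points up (toward the centre) and the weight mg points down (away from the centre), so the net inward force is N − mg = mv²/r.
N = m(v²/r + g) = 65.1 × ((128)²/1170 + 9.81) = 65.1 × (14.00 + 9.81) = 65.1 × 23.81 = 1550 N.

1550 N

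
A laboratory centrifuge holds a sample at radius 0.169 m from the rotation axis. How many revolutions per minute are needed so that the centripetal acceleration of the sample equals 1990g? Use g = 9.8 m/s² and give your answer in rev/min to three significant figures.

Require ω²r = 1990g, so ω = √(1990 × 9.8/0.169) = 339.7 rad/s.
In rev/min: ω × 60/(2π) = 339.7 × 60/(2π) = 3244 rev/min.

3240 rev/min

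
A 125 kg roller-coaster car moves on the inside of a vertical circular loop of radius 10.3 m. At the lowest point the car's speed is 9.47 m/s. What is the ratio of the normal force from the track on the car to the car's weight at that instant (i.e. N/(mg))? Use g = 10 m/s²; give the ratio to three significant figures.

At the bottom, N − mg = mv²/r, so N = m(v²/r + g) and N/(mg) = v²/(rg) + 1 = (9.47)²/(10.3 × 10.0) + 1 = 0.8707 + 1 = 1.871.

1.87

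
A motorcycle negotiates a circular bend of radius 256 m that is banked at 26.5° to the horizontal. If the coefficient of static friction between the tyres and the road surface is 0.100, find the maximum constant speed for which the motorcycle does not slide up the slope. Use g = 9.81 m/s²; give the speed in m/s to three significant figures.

At the maximum speed, friction acts down the slope at its limiting value f = μN. Radially (horizontal, toward centre): N sinθ + μN cosθ = mv²/r. Vertically: N cosθ − μN sinθ = mg.
Dividing: v² = r g (sinθ + μcosθ)/(cosθ − μsinθ).
sinθ + μcosθ = 0.4462 + 0.100×0.8949 = 0.5357; cosθ − μsinθ = 0.8949 − 0.100×0.4462 = 0.8503.
v² = 256 × 9.81 × 0.5357/0.8503 = 1582 m²/s², so v = 39.78 m/s.

39.8 m/s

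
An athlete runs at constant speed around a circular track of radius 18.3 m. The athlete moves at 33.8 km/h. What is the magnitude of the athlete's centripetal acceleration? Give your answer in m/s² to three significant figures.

4.82 m/s²

v = 33.8 km/h = 33.8/3.6 = 9.389 m/s.
a_c = v²/r = (9.389)²/18.3 = 88.15/18.3 = 4.817 m/s².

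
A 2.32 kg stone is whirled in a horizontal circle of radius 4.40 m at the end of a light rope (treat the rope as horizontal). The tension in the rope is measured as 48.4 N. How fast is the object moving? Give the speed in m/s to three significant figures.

T = m v²/r ⇒ v = √(T r / m) = √(48.4 × 4.40 / 2.32) = √91.79 = 9.581 m/s.

9.58 m/s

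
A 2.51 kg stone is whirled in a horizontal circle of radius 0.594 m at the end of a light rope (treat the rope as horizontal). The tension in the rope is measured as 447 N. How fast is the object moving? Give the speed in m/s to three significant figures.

10.3 m/s

T = m v²/r ⇒ v = √(T r / m) = √(447 × 0.594 / 2.51) = √105.8 = 10.29 m/s.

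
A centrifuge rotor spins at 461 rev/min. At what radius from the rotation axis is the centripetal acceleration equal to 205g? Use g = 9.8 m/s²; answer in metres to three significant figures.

ω = 461 rev/min × 2π/60 = 48.28 rad/s.
a_c = ω²r = 205g ⇒ r = 205 × 9.8 / (48.28)² = 2009/2331 = 0.8620 m.

0.862 m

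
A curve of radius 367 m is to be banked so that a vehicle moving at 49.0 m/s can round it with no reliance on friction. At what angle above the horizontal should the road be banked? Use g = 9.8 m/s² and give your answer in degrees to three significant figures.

33.7°

For a frictionless banked turn: horizontally N sinθ = mv²/r and vertically N cosθ = mg.
Dividing: tanθ = v²/(r g) = (49.0)²/(367 × 9.8) = 2401/3597 = 0.6676.
θ = arctan(0.6676) = 33.73°.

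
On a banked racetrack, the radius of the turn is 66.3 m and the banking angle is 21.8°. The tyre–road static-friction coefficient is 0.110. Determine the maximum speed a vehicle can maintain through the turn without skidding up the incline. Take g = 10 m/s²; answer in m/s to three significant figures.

At the maximum speed, friction acts down the slope at its limiting value f = μN. Radially (horizontal, toward centre): N sinθ + μN cosθ = mv²/r. Vertically: N cosθ − μN sinθ = mg.
Dividing: v² = r g (sinθ + μcosθ)/(cosθ − μsinθ).
sinθ + μcosθ = 0.3714 + 0.110×0.9285 = 0.4735; cosθ − μsinθ = 0.9285 − 0.110×0.3714 = 0.8876.
v² = 66.3 × 10.0 × 0.4735/0.8876 = 353.7 m²/s², so v = 18.81 m/s.

18.8 m/s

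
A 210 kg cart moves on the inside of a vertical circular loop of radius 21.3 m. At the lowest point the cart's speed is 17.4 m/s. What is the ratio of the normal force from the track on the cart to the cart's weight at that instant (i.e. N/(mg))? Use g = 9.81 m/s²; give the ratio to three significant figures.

At the bottom, N − mg = mv²/r, so N = m(v²/r + g) and N/(mg) = v²/(rg) + 1 = (17.4)²/(21.3 × 9.81) + 1 = 1.449 + 1 = 2.449.

2.45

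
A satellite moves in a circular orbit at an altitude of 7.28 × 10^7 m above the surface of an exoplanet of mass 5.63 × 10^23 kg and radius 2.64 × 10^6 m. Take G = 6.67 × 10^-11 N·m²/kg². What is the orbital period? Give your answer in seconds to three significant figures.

r = R + h = 2.64 × 10^6 + 7.28 × 10^7 = 7.544 × 10^7 m. Gravity provides the centripetal force: G M m / r² = m v² / r ⇒ v = √(GM/r) = 705.5 m/s.
T = 2πr/v = 2π × 7.544 × 10^7 / 705.5 = 671800 s.

672000 s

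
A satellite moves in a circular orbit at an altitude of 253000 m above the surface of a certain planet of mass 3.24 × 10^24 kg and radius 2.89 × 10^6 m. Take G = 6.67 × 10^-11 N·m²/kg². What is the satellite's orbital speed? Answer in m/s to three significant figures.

Orbital radius r = R + h = 2.89 × 10^6 + 253000 = 3.143 × 10^6 m.
Gravity supplies the centripetal force: G M m / r² = m v² / r, so v = √(GM/r).
v = √(6.67 × 10^-11 × 3.24 × 10^24 / 3.143 × 10^6) = √(6.876 × 10^7) = 8292 m/s.

8290 m/s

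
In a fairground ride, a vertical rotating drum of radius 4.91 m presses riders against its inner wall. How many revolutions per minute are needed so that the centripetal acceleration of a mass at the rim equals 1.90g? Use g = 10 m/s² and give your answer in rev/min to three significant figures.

18.8 rev/min

Require ω²r = 1.90g, so ω = √(1.90 × 10.0/4.91) = 1.967 rad/s.
In rev/min: ω × 60/(2π) = 1.967 × 60/(2π) = 18.78 rev/min.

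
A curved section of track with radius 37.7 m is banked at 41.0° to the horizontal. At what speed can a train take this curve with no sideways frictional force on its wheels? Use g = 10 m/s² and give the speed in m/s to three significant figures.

18.1 m/s

On a frictionless banked curve, N sinθ = mv²/r and N cosθ = mg, so tanθ = v²/(rg).
v = √(r g tanθ) = √(37.7 × 10.0 × tan 41.0°) = √(37.7 × 10.0 × 0.8693) = √327.7 = 18.10 m/s.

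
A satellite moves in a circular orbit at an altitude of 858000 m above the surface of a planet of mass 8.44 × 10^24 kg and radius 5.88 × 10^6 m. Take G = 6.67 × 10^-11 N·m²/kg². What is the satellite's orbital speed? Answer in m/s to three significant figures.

Orbital radius r = R + h = 5.88 × 10^6 + 858000 = 6.738 × 10^6 m.
Gravity supplies the centripetal force: G M m / r² = m v² / r, so v = √(GM/r).
v = √(6.67 × 10^-11 × 8.44 × 10^24 / 6.738 × 10^6) = √(8.355 × 10^7) = 9140 m/s.

9140 m/s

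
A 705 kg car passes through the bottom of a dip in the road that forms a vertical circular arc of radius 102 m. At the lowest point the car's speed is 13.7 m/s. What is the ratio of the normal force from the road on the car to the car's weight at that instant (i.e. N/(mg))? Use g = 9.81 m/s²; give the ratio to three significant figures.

1.19

At the bottom, N − mg = mv²/r, so N = m(v²/r + g) and N/(mg) = v²/(rg) + 1 = (13.7)²/(102 × 9.81) + 1 = 0.1876 + 1 = 1.188.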